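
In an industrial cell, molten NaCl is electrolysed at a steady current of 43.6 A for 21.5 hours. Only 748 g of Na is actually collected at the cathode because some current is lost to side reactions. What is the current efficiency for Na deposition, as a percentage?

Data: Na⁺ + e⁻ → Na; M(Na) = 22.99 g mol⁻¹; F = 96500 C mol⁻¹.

Q = I·t = 43.60 × 77400 = 3375000 C; n(e⁻) = 3375000/96500 = 34.97 mol.
Theoretical n(Na) = n(e⁻)/1 = 34.97 mol, i.e. m_theo = 34.97 × 22.99 = 804.0 g.
Efficiency = m_actual / m_theo = 748 / 804.0 = 93.0 %.

93.0 %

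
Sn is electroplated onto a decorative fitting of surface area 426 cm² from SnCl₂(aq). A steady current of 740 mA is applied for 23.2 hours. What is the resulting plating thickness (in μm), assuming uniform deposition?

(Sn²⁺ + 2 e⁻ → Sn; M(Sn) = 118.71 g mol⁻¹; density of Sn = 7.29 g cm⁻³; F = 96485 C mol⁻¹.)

122 μm

Q = I·t = 0.7400 × 83520 = 61800 C; n(e⁻) = 0.6406 mol.
n(Sn) = n(e⁻)/2 = 0.3203 mol, so m = 0.3203 × 118.71 = 38.02 g.
Volume = m/ρ = 38.02 / 7.29 = 5.215 cm³.
Thickness = V/A = 5.215 / 426 = 0.0122 cm = 122 μm.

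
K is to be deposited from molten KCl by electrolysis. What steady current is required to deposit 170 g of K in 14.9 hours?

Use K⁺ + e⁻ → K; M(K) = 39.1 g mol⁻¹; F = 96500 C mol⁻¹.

n(K) = 170 / 39.1 = 4.348 mol.
n(e⁻) = 1 × 4.348 = 4.348 mol.
Q = n(e⁻)·F = 4.348 × 96500 = 419600 C.
I = Q/t = 419600 / 53640 s = 7.82 A.

7.82 A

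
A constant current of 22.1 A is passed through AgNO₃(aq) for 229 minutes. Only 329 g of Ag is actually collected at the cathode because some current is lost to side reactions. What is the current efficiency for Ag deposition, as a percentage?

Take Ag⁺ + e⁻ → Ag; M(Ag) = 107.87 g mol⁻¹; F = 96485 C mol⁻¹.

96.9 %

Q = I·t = 22.10 × 13740 = 303700 C; n(e⁻) = 303700/96485 = 3.147 mol.
Theoretical n(Ag) = n(e⁻)/1 = 3.147 mol, i.e. m_theo = 3.147 × 107.87 = 339.5 g.
Efficiency = m_actual / m_theo = 329 / 339.5 = 96.9 %.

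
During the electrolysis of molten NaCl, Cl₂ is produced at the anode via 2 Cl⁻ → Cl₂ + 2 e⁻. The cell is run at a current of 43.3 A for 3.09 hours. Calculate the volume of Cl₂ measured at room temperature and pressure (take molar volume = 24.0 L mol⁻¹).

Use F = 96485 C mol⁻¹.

Q = I·t = 43.30 A × 11124 s = 481700 C.
n(e⁻) = Q/F = 481700 / 96485 = 4.992 mol.
2 electrons are transferred per Cl₂ molecule, so n(Cl₂) = 4.992 / 2 = 2.496 mol.
V = n × V_m = 2.496 × 24.0 = 59.9 L.

59.9 L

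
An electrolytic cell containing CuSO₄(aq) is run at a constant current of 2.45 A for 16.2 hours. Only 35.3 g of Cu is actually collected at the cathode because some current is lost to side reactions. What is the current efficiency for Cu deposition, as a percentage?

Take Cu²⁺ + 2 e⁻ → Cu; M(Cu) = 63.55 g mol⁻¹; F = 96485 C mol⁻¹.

Q = I·t = 2.450 × 58320 = 142900 C; n(e⁻) = 142900/96485 = 1.481 mol.
Theoretical n(Cu) = n(e⁻)/2 = 0.7404 mol, i.e. m_theo = 0.7404 × 63.55 = 47.06 g.
Efficiency = m_actual / m_theo = 35.3 / 47.06 = 75.0 %.

75.0 %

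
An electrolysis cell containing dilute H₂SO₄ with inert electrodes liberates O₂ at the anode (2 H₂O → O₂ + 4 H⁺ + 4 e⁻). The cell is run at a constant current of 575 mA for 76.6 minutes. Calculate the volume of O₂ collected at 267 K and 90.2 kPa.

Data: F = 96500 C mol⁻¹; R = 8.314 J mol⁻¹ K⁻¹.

Q = I·t = 0.5750 A × 4596.0 s = 2643 C.
n(e⁻) = Q/F = 2643 / 96500 = 0.02739 mol.
4 electrons are transferred per O₂ molecule, so n(O₂) = 0.02739 / 4 = 0.006846 mol.
V = nRT/P = (0.006846 × 8.314 × 267) / (90.2 × 10³ Pa) = 1.68 × 10⁻⁴ m³ = 0.168 L.

0.168 L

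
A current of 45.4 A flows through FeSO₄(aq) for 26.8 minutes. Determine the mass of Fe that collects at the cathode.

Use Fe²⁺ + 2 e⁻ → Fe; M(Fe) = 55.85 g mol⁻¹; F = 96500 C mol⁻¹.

Q = I·t = 45.40 A × 1608.0 s = 73000 C.
n(e⁻) = Q/F = 73000 / 96500 = 0.7565 mol.
Fe²⁺ + 2 e⁻ → Fe, so n(Fe) = n(e⁻)/2 = 0.3783 mol.
m = n·M = 0.3783 × 55.85 = 21.1 g.

21.1 g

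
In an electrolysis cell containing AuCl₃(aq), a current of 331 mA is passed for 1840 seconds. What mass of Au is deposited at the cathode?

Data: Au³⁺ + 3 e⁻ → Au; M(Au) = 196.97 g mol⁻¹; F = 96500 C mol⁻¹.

0.414 g

Q = I·t = 0.3310 A × 1840.0 s = 609.0 C.
n(e⁻) = Q/F = 609.0 / 96500 = 0.006311 mol.
Au³⁺ + 3 e⁻ → Au, so n(Au) = n(e⁻)/3 = 0.002104 mol.
m = n·M = 0.002104 × 196.97 = 0.414 g.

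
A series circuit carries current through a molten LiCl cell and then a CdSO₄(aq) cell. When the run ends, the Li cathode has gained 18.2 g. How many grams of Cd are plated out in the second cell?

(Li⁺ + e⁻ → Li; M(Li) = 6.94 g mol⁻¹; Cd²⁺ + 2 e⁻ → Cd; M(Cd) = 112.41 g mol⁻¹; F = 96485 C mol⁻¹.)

n(Li) = 18.2 / 6.94 = 2.622 mol.
Since Li⁺ + e⁻ → Li, n(e⁻) passed = 1 × 2.622 = 2.622 mol.
Cells in series carry the same charge, so the same 2.622 mol of electrons passes through cell 2.
Cd²⁺ + 2 e⁻ → Cd, so n(Cd) = 2.622 / 2 = 1.311 mol.
m(Cd) = 1.311 × 112.41 = 147 g.

147 g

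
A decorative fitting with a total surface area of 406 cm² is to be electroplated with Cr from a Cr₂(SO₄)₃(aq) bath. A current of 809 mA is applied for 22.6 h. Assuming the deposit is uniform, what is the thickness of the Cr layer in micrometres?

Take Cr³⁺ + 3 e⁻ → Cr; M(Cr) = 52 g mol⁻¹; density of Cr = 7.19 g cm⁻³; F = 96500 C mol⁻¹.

40.5 μm

Q = I·t = 0.8090 × 81360 = 65820 C; n(e⁻) = 0.6821 mol.
n(Cr) = n(e⁻)/3 = 0.2274 mol, so m = 0.2274 × 52 = 11.82 g.
Volume = m/ρ = 11.82 / 7.19 = 1.644 cm³.
Thickness = V/A = 1.644 / 406 = 0.00405 cm = 40.5 μm.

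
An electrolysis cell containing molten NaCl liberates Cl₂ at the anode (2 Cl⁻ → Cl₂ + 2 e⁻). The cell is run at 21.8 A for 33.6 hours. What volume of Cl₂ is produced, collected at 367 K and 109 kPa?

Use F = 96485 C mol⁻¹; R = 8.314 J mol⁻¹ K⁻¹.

383 L

Q = I·t = 21.80 A × 120960 s = 2637000 C.
n(e⁻) = Q/F = 2637000 / 96485 = 27.33 mol.
2 electrons are transferred per Cl₂ molecule, so n(Cl₂) = 27.33 / 2 = 13.66 mol.
V = nRT/P = (13.66 × 8.314 × 367) / (109 × 10³ Pa) = 0.383 m³ = 383 L.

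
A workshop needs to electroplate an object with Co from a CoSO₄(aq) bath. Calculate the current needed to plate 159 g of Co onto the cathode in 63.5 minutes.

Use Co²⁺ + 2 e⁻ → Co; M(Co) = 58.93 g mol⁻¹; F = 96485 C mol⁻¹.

n(Co) = 159 / 58.93 = 2.698 mol.
n(e⁻) = 2 × 2.698 = 5.396 mol.
Q = n(e⁻)·F = 5.396 × 96485 = 520700 C.
I = Q/t = 520700 / 3810.0 s = 137 A.

137 A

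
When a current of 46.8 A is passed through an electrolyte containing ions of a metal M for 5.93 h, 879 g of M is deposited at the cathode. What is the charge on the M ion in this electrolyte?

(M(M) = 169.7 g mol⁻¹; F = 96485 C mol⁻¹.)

Q = I·t = 46.80 A × 21348 s = 999100 C, so n(e⁻) = 999100/96485 = 10.35 mol.
n(M) deposited = 879 / 169.7 = 5.180 mol.
Electrons per atom = n(e⁻)/n(M) = 10.35 / 5.180 = 2.00 ≈ 2, so the ion is M²⁺.

+2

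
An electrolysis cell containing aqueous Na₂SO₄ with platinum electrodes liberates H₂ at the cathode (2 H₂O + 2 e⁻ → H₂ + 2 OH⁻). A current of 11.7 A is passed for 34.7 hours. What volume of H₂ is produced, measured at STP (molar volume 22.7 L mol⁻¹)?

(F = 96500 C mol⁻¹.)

Q = I·t = 11.70 A × 124920 s = 1462000 C.
n(e⁻) = Q/F = 1462000 / 96500 = 15.15 mol.
2 electrons are transferred per H₂ molecule, so n(H₂) = 15.15 / 2 = 7.573 mol.
V = n × V_m = 7.573 × 22.7 = 172 L.

172 L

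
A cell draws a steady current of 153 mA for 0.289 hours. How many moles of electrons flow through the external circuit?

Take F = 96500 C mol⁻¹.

0.00165 mol

Q = I·t = 0.1530 A × 1040.4 s = 159.2 C.
n(e⁻) = Q/F = 159.2 / 96500 = 0.00165 mol.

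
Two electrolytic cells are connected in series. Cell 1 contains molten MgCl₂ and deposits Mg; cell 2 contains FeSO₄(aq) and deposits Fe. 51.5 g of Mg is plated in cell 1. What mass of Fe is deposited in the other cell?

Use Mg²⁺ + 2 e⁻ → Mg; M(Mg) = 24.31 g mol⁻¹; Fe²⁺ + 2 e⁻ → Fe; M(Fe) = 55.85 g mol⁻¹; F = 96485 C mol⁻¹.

n(Mg) = 51.5 / 24.31 = 2.118 mol.
Since Mg²⁺ + 2 e⁻ → Mg, n(e⁻) passed = 2 × 2.118 = 4.237 mol.
Cells in series carry the same charge, so the same 4.237 mol of electrons passes through cell 2.
Fe²⁺ + 2 e⁻ → Fe, so n(Fe) = 4.237 / 2 = 2.118 mol.
m(Fe) = 2.118 × 55.85 = 118 g.

118 g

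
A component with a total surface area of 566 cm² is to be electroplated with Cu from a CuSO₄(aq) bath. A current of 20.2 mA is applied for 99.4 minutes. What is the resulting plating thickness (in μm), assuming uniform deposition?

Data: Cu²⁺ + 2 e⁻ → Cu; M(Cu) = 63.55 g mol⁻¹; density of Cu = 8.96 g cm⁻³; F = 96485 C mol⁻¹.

0.0782 μm

Q = I·t = 0.02020 × 5964.0 = 120.5 C; n(e⁻) = 0.001249 mol.
n(Cu) = n(e⁻)/2 = 0.0006243 mol, so m = 0.0006243 × 63.55 = 0.03967 g.
Volume = m/ρ = 0.03967 / 8.96 = 0.004428 cm³.
Thickness = V/A = 0.004428 / 566 = 7.82 × 10⁻⁶ cm = 0.0782 μm.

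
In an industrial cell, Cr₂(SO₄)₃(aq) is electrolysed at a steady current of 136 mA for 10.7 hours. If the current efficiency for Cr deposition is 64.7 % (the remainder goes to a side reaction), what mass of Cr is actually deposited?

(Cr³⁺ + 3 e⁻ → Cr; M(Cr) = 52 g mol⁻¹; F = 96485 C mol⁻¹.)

0.609 g

Q = I·t = 0.1360 × 38520 = 5239 C.
n(e⁻) = 5239/96485 = 0.05430 mol; theoretically n(Cr) = 0.05430/3 = 0.01810 mol, m_theo = 0.9411 g.
At 64.7 % efficiency, m_actual = 0.647 × 0.9411 = 0.609 g.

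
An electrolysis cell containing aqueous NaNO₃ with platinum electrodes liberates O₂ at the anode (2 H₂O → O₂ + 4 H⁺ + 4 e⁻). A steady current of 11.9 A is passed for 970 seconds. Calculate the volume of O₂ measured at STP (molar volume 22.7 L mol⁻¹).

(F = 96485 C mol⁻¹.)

Q = I·t = 11.90 A × 970.00 s = 11540 C.
n(e⁻) = Q/F = 11540 / 96485 = 0.1196 mol.
4 electrons are transferred per O₂ molecule, so n(O₂) = 0.1196 / 4 = 0.02991 mol.
V = n × V_m = 0.02991 × 22.7 = 0.679 L.

0.679 L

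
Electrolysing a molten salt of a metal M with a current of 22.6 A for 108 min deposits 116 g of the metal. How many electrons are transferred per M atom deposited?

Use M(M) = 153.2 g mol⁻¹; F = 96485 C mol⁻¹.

2

Q = I·t = 22.60 A × 6480.0 s = 146400 C, so n(e⁻) = 146400/96485 = 1.518 mol.
n(M) deposited = 116 / 153.2 = 0.7572 mol.
Electrons per atom = n(e⁻)/n(M) = 1.518 / 0.7572 = 2.00 ≈ 2, so the ion is M²⁺.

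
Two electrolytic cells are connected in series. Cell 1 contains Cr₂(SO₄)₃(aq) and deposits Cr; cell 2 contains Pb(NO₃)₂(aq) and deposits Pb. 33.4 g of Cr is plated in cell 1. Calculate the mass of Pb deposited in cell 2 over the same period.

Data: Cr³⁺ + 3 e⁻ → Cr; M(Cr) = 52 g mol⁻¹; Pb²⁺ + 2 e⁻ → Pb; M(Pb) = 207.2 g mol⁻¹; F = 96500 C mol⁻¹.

n(Cr) = 33.4 / 52 = 0.6423 mol.
Since Cr³⁺ + 3 e⁻ → Cr, n(e⁻) passed = 3 × 0.6423 = 1.927 mol.
Cells in series carry the same charge, so the same 1.927 mol of electrons passes through cell 2.
Pb²⁺ + 2 e⁻ → Pb, so n(Pb) = 1.927 / 2 = 0.9635 mol.
m(Pb) = 0.9635 × 207.2 = 200 g.

200 g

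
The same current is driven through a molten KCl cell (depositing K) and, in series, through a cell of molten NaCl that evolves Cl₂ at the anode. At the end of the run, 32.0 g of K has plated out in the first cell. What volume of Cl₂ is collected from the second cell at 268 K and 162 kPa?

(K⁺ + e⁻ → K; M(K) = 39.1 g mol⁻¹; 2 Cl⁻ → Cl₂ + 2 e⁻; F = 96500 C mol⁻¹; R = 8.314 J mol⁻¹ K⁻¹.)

n(K) = 32.0 / 39.1 = 0.8184 mol, so n(e⁻) = 1 × 0.8184 = 0.8184 mol.
The cells are in series, so the same 0.8184 mol of electrons passes through the second cell.
2 Cl⁻ → Cl₂ + 2 e⁻ — 2 mol e⁻ per mol Cl₂, so n(Cl₂) = 0.8184/2 = 0.4092 mol.
V = nRT/P = (0.4092 × 8.314 × 268) / (162 × 10³) = 0.00563 m³ = 5.63 L.

5.63 L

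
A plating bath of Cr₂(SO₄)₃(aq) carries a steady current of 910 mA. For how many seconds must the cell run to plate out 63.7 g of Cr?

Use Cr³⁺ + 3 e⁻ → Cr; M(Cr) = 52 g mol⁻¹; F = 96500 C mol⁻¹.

n(Cr) = m/M = 63.7 / 52 = 1.225 mol.
Each Cr atom requires 3 electrons, so n(e⁻) = 3 × 1.225 = 3.675 mol.
Q = n(e⁻)·F = 3.675 × 96500 = 354600 C.
t = Q/I = 354600 / 0.9100 A = 389700 s.

3.90 × 10⁵ s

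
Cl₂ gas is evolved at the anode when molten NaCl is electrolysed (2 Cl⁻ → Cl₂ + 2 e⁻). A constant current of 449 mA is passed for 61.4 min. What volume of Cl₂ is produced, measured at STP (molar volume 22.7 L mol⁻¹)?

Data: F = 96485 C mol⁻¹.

0.195 L

Q = I·t = 0.4490 A × 3684.0 s = 1654 C.
n(e⁻) = Q/F = 1654 / 96485 = 0.01714 mol.
2 electrons are transferred per Cl₂ molecule, so n(Cl₂) = 0.01714 / 2 = 0.008572 mol.
V = n × V_m = 0.008572 × 22.7 = 0.195 L.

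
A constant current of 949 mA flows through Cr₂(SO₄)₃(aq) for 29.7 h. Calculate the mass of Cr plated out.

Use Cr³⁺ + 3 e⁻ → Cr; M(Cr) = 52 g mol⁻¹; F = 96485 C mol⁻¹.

18.2 g

Q = I·t = 0.9490 A × 106920 s = 101500 C.
n(e⁻) = Q/F = 101500 / 96485 = 1.052 mol.
Cr³⁺ + 3 e⁻ → Cr, so n(Cr) = n(e⁻)/3 = 0.3505 mol.
m = n·M = 0.3505 × 52 = 18.2 g.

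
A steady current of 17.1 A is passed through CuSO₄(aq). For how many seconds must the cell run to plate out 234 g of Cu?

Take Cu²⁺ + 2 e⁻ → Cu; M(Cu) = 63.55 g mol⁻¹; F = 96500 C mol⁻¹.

n(Cu) = m/M = 234 / 63.55 = 3.682 mol.
Each Cu atom requires 2 electrons, so n(e⁻) = 2 × 3.682 = 7.364 mol.
Q = n(e⁻)·F = 7.364 × 96500 = 710700 C.
t = Q/I = 710700 / 17.10 A = 41560 s.

41600 s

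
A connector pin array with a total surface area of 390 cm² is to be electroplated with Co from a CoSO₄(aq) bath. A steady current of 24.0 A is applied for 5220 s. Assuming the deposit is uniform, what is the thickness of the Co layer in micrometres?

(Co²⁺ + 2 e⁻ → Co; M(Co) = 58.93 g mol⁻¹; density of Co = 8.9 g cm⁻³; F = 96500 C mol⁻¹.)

110 μm

Q = I·t = 24.00 × 5220.0 = 125300 C; n(e⁻) = 1.298 mol.
n(Co) = n(e⁻)/2 = 0.6491 mol, so m = 0.6491 × 58.93 = 38.25 g.
Volume = m/ρ = 38.25 / 8.9 = 4.298 cm³.
Thickness = V/A = 4.298 / 390 = 0.0110 cm = 110 μm.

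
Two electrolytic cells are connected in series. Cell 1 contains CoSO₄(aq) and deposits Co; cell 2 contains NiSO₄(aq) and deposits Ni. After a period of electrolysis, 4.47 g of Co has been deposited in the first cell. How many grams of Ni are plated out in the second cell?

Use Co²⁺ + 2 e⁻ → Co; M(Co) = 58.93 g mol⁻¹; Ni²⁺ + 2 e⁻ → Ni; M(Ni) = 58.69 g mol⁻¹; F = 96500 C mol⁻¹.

4.45 g

n(Co) = 4.47 / 58.93 = 0.07585 mol.
Since Co²⁺ + 2 e⁻ → Co, n(e⁻) passed = 2 × 0.07585 = 0.1517 mol.
Cells in series carry the same charge, so the same 0.1517 mol of electrons passes through cell 2.
Ni²⁺ + 2 e⁻ → Ni, so n(Ni) = 0.1517 / 2 = 0.07585 mol.
m(Ni) = 0.07585 × 58.69 = 4.45 g.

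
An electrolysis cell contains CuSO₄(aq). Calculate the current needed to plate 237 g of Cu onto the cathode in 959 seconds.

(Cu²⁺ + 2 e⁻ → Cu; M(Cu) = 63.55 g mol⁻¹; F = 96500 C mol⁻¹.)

n(Cu) = 237 / 63.55 = 3.729 mol.
n(e⁻) = 2 × 3.729 = 7.459 mol.
Q = n(e⁻)·F = 7.459 × 96500 = 719800 C.
I = Q/t = 719800 / 959.00 s = 751 A.

751 A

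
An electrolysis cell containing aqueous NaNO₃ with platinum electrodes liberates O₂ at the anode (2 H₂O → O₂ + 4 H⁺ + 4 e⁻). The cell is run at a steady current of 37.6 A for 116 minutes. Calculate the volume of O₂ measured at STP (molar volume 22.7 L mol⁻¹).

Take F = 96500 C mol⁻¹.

15.4 L

Q = I·t = 37.60 A × 6960.0 s = 261700 C.
n(e⁻) = Q/F = 261700 / 96500 = 2.712 mol.
4 electrons are transferred per O₂ molecule, so n(O₂) = 2.712 / 4 = 0.6780 mol.
V = n × V_m = 0.6780 × 22.7 = 15.4 L.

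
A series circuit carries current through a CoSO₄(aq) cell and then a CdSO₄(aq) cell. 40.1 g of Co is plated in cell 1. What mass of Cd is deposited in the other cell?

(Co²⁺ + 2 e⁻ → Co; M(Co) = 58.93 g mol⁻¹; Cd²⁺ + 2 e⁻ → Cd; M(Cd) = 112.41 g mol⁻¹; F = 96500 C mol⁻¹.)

n(Co) = 40.1 / 58.93 = 0.6805 mol.
Since Co²⁺ + 2 e⁻ → Co, n(e⁻) passed = 2 × 0.6805 = 1.361 mol.
Cells in series carry the same charge, so the same 1.361 mol of electrons passes through cell 2.
Cd²⁺ + 2 e⁻ → Cd, so n(Cd) = 1.361 / 2 = 0.6805 mol.
m(Cd) = 0.6805 × 112.41 = 76.5 g.

76.5 g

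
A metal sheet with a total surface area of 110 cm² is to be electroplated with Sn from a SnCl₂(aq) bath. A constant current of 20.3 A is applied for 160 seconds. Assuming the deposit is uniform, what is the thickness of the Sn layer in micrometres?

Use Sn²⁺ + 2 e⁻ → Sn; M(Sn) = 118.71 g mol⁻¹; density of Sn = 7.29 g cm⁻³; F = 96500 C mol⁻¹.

Q = I·t = 20.30 × 160.00 = 3248 C; n(e⁻) = 0.03366 mol.
n(Sn) = n(e⁻)/2 = 0.01683 mol, so m = 0.01683 × 118.71 = 1.998 g.
Volume = m/ρ = 1.998 / 7.29 = 0.2740 cm³.
Thickness = V/A = 0.2740 / 110 = 0.00249 cm = 24.9 μm.

24.9 μm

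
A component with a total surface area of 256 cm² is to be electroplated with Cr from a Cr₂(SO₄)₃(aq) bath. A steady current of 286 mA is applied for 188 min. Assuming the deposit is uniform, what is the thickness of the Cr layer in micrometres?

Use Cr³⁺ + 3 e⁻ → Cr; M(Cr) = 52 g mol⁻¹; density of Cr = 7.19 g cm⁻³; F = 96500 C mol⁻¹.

3.15 μm

Q = I·t = 0.2860 × 11280 = 3226 C; n(e⁻) = 0.03343 mol.
n(Cr) = n(e⁻)/3 = 0.01114 mol, so m = 0.01114 × 52 = 0.5795 g.
Volume = m/ρ = 0.5795 / 7.19 = 0.08059 cm³.
Thickness = V/A = 0.08059 / 256 = 3.15 × 10⁻⁴ cm = 3.15 μm.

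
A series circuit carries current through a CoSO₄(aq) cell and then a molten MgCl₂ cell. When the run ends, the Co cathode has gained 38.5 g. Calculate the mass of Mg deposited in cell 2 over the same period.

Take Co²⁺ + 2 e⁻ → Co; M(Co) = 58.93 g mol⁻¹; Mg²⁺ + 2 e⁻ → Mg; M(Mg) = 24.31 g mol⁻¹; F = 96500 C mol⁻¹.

15.9 g

n(Co) = 38.5 / 58.93 = 0.6533 mol.
Since Co²⁺ + 2 e⁻ → Co, n(e⁻) passed = 2 × 0.6533 = 1.307 mol.
Cells in series carry the same charge, so the same 1.307 mol of electrons passes through cell 2.
Mg²⁺ + 2 e⁻ → Mg, so n(Mg) = 1.307 / 2 = 0.6533 mol.
m(Mg) = 0.6533 × 24.31 = 15.9 g.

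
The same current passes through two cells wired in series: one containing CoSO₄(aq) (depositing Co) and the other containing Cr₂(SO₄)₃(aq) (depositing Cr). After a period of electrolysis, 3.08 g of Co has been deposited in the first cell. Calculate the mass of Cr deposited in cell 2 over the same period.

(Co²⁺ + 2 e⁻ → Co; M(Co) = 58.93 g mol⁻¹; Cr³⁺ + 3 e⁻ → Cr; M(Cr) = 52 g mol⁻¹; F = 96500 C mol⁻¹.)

1.81 g

n(Co) = 3.08 / 58.93 = 0.05227 mol.
Since Co²⁺ + 2 e⁻ → Co, n(e⁻) passed = 2 × 0.05227 = 0.1045 mol.
Cells in series carry the same charge, so the same 0.1045 mol of electrons passes through cell 2.
Cr³⁺ + 3 e⁻ → Cr, so n(Cr) = 0.1045 / 3 = 0.03484 mol.
m(Cr) = 0.03484 × 52 = 1.81 g.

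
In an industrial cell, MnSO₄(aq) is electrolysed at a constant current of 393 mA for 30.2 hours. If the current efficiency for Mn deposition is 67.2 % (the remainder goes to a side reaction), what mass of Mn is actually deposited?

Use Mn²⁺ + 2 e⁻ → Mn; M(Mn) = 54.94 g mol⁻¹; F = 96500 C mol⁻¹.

Q = I·t = 0.3930 × 108720 = 42730 C.
n(e⁻) = 42730/96500 = 0.4428 mol; theoretically n(Mn) = 0.4428/2 = 0.2214 mol, m_theo = 12.16 g.
At 67.2 % efficiency, m_actual = 0.672 × 12.16 = 8.17 g.

8.17 g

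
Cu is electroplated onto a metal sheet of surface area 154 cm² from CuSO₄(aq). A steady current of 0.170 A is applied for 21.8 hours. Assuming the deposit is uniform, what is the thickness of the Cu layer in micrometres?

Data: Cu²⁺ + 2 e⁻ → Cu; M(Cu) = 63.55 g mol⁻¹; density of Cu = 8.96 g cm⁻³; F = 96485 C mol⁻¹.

31.8 μm

Q = I·t = 0.1700 × 78480 = 13340 C; n(e⁻) = 0.1383 mol.
n(Cu) = n(e⁻)/2 = 0.06914 mol, so m = 0.06914 × 63.55 = 4.394 g.
Volume = m/ρ = 4.394 / 8.96 = 0.4904 cm³.
Thickness = V/A = 0.4904 / 154 = 0.00318 cm = 31.8 μm.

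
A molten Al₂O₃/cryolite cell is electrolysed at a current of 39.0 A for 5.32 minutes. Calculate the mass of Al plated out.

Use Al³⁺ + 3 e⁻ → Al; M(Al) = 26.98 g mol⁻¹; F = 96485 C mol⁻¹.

1.16 g

Q = I·t = 39.00 A × 319.20 s = 12450 C.
n(e⁻) = Q/F = 12450 / 96485 = 0.1290 mol.
Al³⁺ + 3 e⁻ → Al, so n(Al) = n(e⁻)/3 = 0.04301 mol.
m = n·M = 0.04301 × 26.98 = 1.16 g.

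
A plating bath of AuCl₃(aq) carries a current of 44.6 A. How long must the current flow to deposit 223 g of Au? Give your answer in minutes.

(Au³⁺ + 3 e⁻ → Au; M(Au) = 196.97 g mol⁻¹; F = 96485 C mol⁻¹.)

122 min

n(Au) = m/M = 223 / 196.97 = 1.132 mol.
Each Au atom requires 3 electrons, so n(e⁻) = 3 × 1.132 = 3.396 mol.
Q = n(e⁻)·F = 3.396 × 96485 = 327700 C.
t = Q/I = 327700 / 44.60 A = 7348 s = 122 min.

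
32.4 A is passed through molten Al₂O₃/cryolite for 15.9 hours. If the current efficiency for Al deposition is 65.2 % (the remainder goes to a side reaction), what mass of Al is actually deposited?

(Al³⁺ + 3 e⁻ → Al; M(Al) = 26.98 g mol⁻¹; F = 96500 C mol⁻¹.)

113 g

Q = I·t = 32.40 × 57240 = 1855000 C.
n(e⁻) = 1855000/96500 = 19.22 mol; theoretically n(Al) = 19.22/3 = 6.406 mol, m_theo = 172.8 g.
At 65.2 % efficiency, m_actual = 0.652 × 172.8 = 113 g.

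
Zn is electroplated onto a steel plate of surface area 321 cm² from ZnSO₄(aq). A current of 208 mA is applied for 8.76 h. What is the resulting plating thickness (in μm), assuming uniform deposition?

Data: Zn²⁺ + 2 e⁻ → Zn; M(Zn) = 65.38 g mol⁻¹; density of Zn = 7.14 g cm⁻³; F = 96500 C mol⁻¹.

Q = I·t = 0.2080 × 31536 = 6559 C; n(e⁻) = 0.06797 mol.
n(Zn) = n(e⁻)/2 = 0.03399 mol, so m = 0.03399 × 65.38 = 2.222 g.
Volume = m/ρ = 2.222 / 7.14 = 0.3112 cm³.
Thickness = V/A = 0.3112 / 321 = 9.70 × 10⁻⁴ cm = 9.70 μm.

9.70 μm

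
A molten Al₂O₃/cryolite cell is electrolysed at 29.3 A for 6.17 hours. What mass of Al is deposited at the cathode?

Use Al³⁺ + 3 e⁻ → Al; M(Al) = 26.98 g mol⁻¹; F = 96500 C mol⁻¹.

Q = I·t = 29.30 A × 22212 s = 650800 C.
n(e⁻) = Q/F = 650800 / 96500 = 6.744 mol.
Al³⁺ + 3 e⁻ → Al, so n(Al) = n(e⁻)/3 = 2.248 mol.
m = n·M = 2.248 × 26.98 = 60.7 g.

60.7 g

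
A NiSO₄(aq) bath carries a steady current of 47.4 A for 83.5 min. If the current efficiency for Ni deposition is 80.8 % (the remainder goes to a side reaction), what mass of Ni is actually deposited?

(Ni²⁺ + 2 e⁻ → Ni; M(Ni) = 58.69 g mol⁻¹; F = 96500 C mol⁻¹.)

Q = I·t = 47.40 × 5010.0 = 237500 C.
n(e⁻) = 237500/96500 = 2.461 mol; theoretically n(Ni) = 2.461/2 = 1.230 mol, m_theo = 72.21 g.
At 80.8 % efficiency, m_actual = 0.808 × 72.21 = 58.3 g.

58.3 g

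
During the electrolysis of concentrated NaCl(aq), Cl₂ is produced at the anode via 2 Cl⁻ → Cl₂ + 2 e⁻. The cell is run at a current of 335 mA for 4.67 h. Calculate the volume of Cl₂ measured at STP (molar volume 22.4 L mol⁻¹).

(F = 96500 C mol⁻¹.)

Q = I·t = 0.3350 A × 16812 s = 5632 C.
n(e⁻) = Q/F = 5632 / 96500 = 0.05836 mol.
2 electrons are transferred per Cl₂ molecule, so n(Cl₂) = 0.05836 / 2 = 0.02918 mol.
V = n × V_m = 0.02918 × 22.4 = 0.654 L.

0.654 L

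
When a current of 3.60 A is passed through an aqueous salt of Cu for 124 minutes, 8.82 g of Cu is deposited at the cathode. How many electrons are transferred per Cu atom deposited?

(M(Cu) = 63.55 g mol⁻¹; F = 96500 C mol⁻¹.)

2

Q = I·t = 3.600 A × 7440.0 s = 26780 C, so n(e⁻) = 26780/96500 = 0.2776 mol.
n(Cu) deposited = 8.82 / 63.55 = 0.1388 mol.
Electrons per atom = n(e⁻)/n(Cu) = 0.2776 / 0.1388 = 2.00 ≈ 2, so the ion is Cu²⁺.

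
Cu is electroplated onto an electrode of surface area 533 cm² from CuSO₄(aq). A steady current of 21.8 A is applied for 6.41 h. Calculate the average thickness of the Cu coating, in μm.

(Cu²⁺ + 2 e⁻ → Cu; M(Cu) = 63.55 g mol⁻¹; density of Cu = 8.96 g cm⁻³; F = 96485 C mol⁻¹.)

Q = I·t = 21.80 × 23076 = 503100 C; n(e⁻) = 5.214 mol.
n(Cu) = n(e⁻)/2 = 2.607 mol, so m = 2.607 × 63.55 = 165.7 g.
Volume = m/ρ = 165.7 / 8.96 = 18.49 cm³.
Thickness = V/A = 18.49 / 533 = 0.0347 cm = 347 μm.

347 μm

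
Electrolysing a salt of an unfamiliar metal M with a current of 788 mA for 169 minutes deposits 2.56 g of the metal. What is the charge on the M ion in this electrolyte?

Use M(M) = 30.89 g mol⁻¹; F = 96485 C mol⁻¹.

Q = I·t = 0.7880 A × 10140 s = 7990 C, so n(e⁻) = 7990/96485 = 0.08281 mol.
n(M) deposited = 2.56 / 30.89 = 0.08287 mol.
Electrons per atom = n(e⁻)/n(M) = 0.08281 / 0.08287 = 0.999 ≈ 1, so the ion is M⁺.

+1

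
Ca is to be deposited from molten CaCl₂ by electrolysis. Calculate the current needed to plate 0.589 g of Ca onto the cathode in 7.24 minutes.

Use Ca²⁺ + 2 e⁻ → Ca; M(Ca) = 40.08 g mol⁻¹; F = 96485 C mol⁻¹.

6.53 A

n(Ca) = 0.589 / 40.08 = 0.01470 mol.
n(e⁻) = 2 × 0.01470 = 0.02939 mol.
Q = n(e⁻)·F = 0.02939 × 96485 = 2836 C.
I = Q/t = 2836 / 434.40 s = 6.53 A.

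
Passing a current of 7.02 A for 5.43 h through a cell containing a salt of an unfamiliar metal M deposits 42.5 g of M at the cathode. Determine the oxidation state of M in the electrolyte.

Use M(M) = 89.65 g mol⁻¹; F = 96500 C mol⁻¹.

+3

Q = I·t = 7.020 A × 19548 s = 137200 C, so n(e⁻) = 137200/96500 = 1.422 mol.
n(M) deposited = 42.5 / 89.65 = 0.4741 mol.
Electrons per atom = n(e⁻)/n(M) = 1.422 / 0.4741 = 3.00 ≈ 3, so the ion is M³⁺.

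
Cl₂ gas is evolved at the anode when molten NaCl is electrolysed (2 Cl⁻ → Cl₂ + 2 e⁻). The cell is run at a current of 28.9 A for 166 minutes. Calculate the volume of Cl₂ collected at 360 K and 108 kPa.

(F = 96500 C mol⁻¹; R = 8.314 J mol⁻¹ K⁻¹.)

41.3 L

Q = I·t = 28.90 A × 9960.0 s = 287800 C.
n(e⁻) = Q/F = 287800 / 96500 = 2.983 mol.
2 electrons are transferred per Cl₂ molecule, so n(Cl₂) = 2.983 / 2 = 1.491 mol.
V = nRT/P = (1.491 × 8.314 × 360) / (108 × 10³ Pa) = 0.0413 m³ = 41.3 L.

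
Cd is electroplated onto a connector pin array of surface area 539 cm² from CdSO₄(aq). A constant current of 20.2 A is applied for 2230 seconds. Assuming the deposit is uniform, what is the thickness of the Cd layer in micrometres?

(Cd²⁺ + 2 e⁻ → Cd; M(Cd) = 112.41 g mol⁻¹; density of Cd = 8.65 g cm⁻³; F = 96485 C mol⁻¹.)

56.3 μm

Q = I·t = 20.20 × 2230.0 = 45050 C; n(e⁻) = 0.4669 mol.
n(Cd) = n(e⁻)/2 = 0.2334 mol, so m = 0.2334 × 112.41 = 26.24 g.
Volume = m/ρ = 26.24 / 8.65 = 3.034 cm³.
Thickness = V/A = 3.034 / 539 = 0.00563 cm = 56.3 μm.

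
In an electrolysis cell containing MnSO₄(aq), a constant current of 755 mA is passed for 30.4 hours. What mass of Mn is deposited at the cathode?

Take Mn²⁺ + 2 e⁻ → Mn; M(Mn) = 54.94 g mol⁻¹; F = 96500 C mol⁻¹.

23.5 g

Q = I·t = 0.7550 A × 109440 s = 82630 C.
n(e⁻) = Q/F = 82630 / 96500 = 0.8562 mol.
Mn²⁺ + 2 e⁻ → Mn, so n(Mn) = n(e⁻)/2 = 0.4281 mol.
m = n·M = 0.4281 × 54.94 = 23.5 g.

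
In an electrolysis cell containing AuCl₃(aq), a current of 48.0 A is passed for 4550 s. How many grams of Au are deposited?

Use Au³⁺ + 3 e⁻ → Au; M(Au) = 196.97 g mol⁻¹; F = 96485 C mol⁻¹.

149 g

Q = I·t = 48.00 A × 4550.0 s = 218400 C.
n(e⁻) = Q/F = 218400 / 96485 = 2.264 mol.
Au³⁺ + 3 e⁻ → Au, so n(Au) = n(e⁻)/3 = 0.7545 mol.
m = n·M = 0.7545 × 196.97 = 149 g.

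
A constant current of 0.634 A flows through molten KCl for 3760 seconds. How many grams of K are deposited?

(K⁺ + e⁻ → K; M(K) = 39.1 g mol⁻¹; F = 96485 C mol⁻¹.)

0.966 g

Q = I·t = 0.6340 A × 3760.0 s = 2384 C.
n(e⁻) = Q/F = 2384 / 96485 = 0.02471 mol.
K⁺ + e⁻ → K, so n(K) = n(e⁻)/1 = 0.02471 mol.
m = n·M = 0.02471 × 39.1 = 0.966 g.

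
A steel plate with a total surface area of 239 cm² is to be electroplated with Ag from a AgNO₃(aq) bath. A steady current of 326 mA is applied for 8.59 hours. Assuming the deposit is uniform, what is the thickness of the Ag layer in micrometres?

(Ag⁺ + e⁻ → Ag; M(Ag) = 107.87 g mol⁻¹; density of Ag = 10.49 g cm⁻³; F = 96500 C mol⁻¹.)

44.9 μm

Q = I·t = 0.3260 × 30924 = 10080 C; n(e⁻) = 0.1045 mol.
n(Ag) = n(e⁻)/1 = 0.1045 mol, so m = 0.1045 × 107.87 = 11.27 g.
Volume = m/ρ = 11.27 / 10.49 = 1.074 cm³.
Thickness = V/A = 1.074 / 239 = 0.00449 cm = 44.9 μm.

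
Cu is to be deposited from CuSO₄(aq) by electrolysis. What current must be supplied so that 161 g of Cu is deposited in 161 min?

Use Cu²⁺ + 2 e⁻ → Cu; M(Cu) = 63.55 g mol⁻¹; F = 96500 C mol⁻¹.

n(Cu) = 161 / 63.55 = 2.533 mol.
n(e⁻) = 2 × 2.533 = 5.067 mol.
Q = n(e⁻)·F = 5.067 × 96500 = 489000 C.
I = Q/t = 489000 / 9660.0 s = 50.6 A.

50.6 A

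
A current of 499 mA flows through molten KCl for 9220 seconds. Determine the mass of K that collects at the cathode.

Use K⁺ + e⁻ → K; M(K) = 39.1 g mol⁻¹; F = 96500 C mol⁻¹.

1.86 g

Q = I·t = 0.4990 A × 9220.0 s = 4601 C.
n(e⁻) = Q/F = 4601 / 96500 = 0.04768 mol.
K⁺ + e⁻ → K, so n(K) = n(e⁻)/1 = 0.04768 mol.
m = n·M = 0.04768 × 39.1 = 1.86 g.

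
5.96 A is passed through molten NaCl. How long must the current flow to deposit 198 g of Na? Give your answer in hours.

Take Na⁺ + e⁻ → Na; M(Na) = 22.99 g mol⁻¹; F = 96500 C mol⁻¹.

n(Na) = m/M = 198 / 22.99 = 8.612 mol.
Each Na atom requires 1 electron, so n(e⁻) = 1 × 8.612 = 8.612 mol.
Q = n(e⁻)·F = 8.612 × 96500 = 831100 C.
t = Q/I = 831100 / 5.960 A = 139400 s = 38.7 h.

38.7 h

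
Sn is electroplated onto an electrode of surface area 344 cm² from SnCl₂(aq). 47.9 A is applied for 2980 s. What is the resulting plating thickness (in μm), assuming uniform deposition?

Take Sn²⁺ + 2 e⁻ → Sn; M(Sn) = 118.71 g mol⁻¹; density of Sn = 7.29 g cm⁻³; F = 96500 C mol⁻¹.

Q = I·t = 47.90 × 2980.0 = 142700 C; n(e⁻) = 1.479 mol.
n(Sn) = n(e⁻)/2 = 0.7396 mol, so m = 0.7396 × 118.71 = 87.80 g.
Volume = m/ρ = 87.80 / 7.29 = 12.04 cm³.
Thickness = V/A = 12.04 / 344 = 0.0350 cm = 350 μm.

350 μm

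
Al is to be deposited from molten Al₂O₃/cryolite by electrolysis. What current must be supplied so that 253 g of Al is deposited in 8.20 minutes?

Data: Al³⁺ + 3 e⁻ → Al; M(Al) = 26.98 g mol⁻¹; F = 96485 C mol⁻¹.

n(Al) = 253 / 26.98 = 9.377 mol.
n(e⁻) = 3 × 9.377 = 28.13 mol.
Q = n(e⁻)·F = 28.13 × 96485 = 2714000 C.
I = Q/t = 2714000 / 492.00 s = 5520 A.

5520 A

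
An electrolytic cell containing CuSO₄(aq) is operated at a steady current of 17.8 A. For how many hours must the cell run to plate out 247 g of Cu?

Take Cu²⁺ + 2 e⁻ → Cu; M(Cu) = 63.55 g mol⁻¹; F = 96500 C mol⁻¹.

n(Cu) = m/M = 247 / 63.55 = 3.887 mol.
Each Cu atom requires 2 electrons, so n(e⁻) = 2 × 3.887 = 7.773 mol.
Q = n(e⁻)·F = 7.773 × 96500 = 750100 C.
t = Q/I = 750100 / 17.80 A = 42140 s = 11.7 h.

11.7 h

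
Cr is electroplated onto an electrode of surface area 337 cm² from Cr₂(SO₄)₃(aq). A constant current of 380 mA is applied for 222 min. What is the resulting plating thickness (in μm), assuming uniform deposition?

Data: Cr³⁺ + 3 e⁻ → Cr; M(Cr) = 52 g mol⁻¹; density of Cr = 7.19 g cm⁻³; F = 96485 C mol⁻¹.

3.75 μm

Q = I·t = 0.3800 × 13320 = 5062 C; n(e⁻) = 0.05246 mol.
n(Cr) = n(e⁻)/3 = 0.01749 mol, so m = 0.01749 × 52 = 0.9093 g.
Volume = m/ρ = 0.9093 / 7.19 = 0.1265 cm³.
Thickness = V/A = 0.1265 / 337 = 3.75 × 10⁻⁴ cm = 3.75 μm.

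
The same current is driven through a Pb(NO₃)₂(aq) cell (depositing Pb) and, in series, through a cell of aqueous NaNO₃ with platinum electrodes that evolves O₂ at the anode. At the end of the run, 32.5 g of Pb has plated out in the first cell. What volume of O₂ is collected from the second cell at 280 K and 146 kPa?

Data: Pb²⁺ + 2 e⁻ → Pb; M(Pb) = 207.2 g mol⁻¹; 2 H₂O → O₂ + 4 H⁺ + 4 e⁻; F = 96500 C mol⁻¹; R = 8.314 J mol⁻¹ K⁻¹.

n(Pb) = 32.5 / 207.2 = 0.1569 mol, so n(e⁻) = 2 × 0.1569 = 0.3137 mol.
The cells are in series, so the same 0.3137 mol of electrons passes through the second cell.
2 H₂O → O₂ + 4 H⁺ + 4 e⁻ — 4 mol e⁻ per mol O₂, so n(O₂) = 0.3137/4 = 0.07843 mol.
V = nRT/P = (0.07843 × 8.314 × 280) / (146 × 10³) = 0.00125 m³ = 1.25 L.

1.25 L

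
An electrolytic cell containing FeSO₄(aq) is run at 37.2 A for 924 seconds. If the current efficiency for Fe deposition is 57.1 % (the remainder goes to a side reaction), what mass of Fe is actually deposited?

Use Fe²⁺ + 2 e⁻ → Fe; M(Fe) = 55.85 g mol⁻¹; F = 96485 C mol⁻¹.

5.68 g

Q = I·t = 37.20 × 924.00 = 34370 C.
n(e⁻) = 34370/96485 = 0.3563 mol; theoretically n(Fe) = 0.3563/2 = 0.1781 mol, m_theo = 9.948 g.
At 57.1 % efficiency, m_actual = 0.571 × 9.948 = 5.68 g.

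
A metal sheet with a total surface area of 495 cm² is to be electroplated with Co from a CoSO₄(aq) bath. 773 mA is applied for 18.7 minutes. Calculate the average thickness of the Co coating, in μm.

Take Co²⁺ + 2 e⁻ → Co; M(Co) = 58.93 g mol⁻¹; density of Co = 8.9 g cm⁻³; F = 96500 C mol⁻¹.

Q = I·t = 0.7730 × 1122.0 = 867.3 C; n(e⁻) = 0.008988 mol.
n(Co) = n(e⁻)/2 = 0.004494 mol, so m = 0.004494 × 58.93 = 0.2648 g.
Volume = m/ρ = 0.2648 / 8.9 = 0.02976 cm³.
Thickness = V/A = 0.02976 / 495 = 6.01 × 10⁻⁵ cm = 0.601 μm.

0.601 μm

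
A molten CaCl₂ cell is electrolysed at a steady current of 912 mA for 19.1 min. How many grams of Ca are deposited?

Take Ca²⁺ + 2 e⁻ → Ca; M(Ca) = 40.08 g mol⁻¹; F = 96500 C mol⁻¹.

0.217 g

Q = I·t = 0.9120 A × 1146.0 s = 1045 C.
n(e⁻) = Q/F = 1045 / 96500 = 0.01083 mol.
Ca²⁺ + 2 e⁻ → Ca, so n(Ca) = n(e⁻)/2 = 0.005415 mol.
m = n·M = 0.005415 × 40.08 = 0.217 g.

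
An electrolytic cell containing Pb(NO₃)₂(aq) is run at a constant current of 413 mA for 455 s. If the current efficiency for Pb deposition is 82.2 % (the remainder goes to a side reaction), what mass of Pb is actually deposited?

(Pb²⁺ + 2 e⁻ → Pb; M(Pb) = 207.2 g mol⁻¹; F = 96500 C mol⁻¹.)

0.166 g

Q = I·t = 0.4130 × 455.00 = 187.9 C.
n(e⁻) = 187.9/96500 = 0.001947 mol; theoretically n(Pb) = 0.001947/2 = 0.0009737 mol, m_theo = 0.2017 g.
At 82.2 % efficiency, m_actual = 0.822 × 0.2017 = 0.166 g.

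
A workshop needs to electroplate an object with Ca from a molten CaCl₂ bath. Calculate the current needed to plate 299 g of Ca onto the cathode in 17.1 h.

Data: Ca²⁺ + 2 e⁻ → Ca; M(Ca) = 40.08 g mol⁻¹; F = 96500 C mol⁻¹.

n(Ca) = 299 / 40.08 = 7.460 mol.
n(e⁻) = 2 × 7.460 = 14.92 mol.
Q = n(e⁻)·F = 14.92 × 96500 = 1440000 C.
I = Q/t = 1440000 / 61560 s = 23.4 A.

23.4 A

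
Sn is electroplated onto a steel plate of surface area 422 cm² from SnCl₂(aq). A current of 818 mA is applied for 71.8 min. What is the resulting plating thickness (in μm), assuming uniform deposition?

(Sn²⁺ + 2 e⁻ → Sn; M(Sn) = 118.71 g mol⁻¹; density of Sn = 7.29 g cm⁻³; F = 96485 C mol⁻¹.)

Q = I·t = 0.8180 × 4308.0 = 3524 C; n(e⁻) = 0.03652 mol.
n(Sn) = n(e⁻)/2 = 0.01826 mol, so m = 0.01826 × 118.71 = 2.168 g.
Volume = m/ρ = 2.168 / 7.29 = 0.2974 cm³.
Thickness = V/A = 0.2974 / 422 = 7.05 × 10⁻⁴ cm = 7.05 μm.

7.05 μm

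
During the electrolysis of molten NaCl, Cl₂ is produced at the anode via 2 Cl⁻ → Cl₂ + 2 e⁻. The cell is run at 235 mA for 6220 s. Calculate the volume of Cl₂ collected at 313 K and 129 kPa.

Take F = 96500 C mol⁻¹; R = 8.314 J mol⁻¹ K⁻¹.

Q = I·t = 0.2350 A × 6220.0 s = 1462 C.
n(e⁻) = Q/F = 1462 / 96500 = 0.01515 mol.
2 electrons are transferred per Cl₂ molecule, so n(Cl₂) = 0.01515 / 2 = 0.007574 mol.
V = nRT/P = (0.007574 × 8.314 × 313) / (129 × 10³ Pa) = 1.53 × 10⁻⁴ m³ = 0.153 L.

0.153 L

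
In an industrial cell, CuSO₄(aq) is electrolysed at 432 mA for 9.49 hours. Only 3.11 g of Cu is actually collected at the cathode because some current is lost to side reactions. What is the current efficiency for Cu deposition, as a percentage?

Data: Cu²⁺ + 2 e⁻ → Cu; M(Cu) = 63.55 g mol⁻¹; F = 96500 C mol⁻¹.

64.0 %

Q = I·t = 0.4320 × 34164 = 14760 C; n(e⁻) = 14760/96500 = 0.1529 mol.
Theoretical n(Cu) = n(e⁻)/2 = 0.07647 mol, i.e. m_theo = 0.07647 × 63.55 = 4.860 g.
Efficiency = m_actual / m_theo = 3.11 / 4.860 = 64.0 %.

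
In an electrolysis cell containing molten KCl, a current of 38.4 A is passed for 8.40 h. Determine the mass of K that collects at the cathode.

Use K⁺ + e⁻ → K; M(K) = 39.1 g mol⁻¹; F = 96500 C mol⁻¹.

471 g

Q = I·t = 38.40 A × 30240 s = 1161000 C.
n(e⁻) = Q/F = 1161000 / 96500 = 12.03 mol.
K⁺ + e⁻ → K, so n(K) = n(e⁻)/1 = 12.03 mol.
m = n·M = 12.03 × 39.1 = 471 g.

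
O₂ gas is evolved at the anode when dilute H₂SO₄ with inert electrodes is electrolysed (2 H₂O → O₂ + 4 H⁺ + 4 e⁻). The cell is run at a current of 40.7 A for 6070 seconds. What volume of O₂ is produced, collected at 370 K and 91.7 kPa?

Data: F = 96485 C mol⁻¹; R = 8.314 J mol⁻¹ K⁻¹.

21.5 L

Q = I·t = 40.70 A × 6070.0 s = 247000 C.
n(e⁻) = Q/F = 247000 / 96485 = 2.560 mol.
4 electrons are transferred per O₂ molecule, so n(O₂) = 2.560 / 4 = 0.6401 mol.
V = nRT/P = (0.6401 × 8.314 × 370) / (91.7 × 10³ Pa) = 0.0215 m³ = 21.5 L.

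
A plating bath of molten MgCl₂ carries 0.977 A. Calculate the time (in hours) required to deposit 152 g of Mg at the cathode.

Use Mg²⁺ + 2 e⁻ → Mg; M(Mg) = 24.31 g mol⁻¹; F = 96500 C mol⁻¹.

343 h

n(Mg) = m/M = 152 / 24.31 = 6.253 mol.
Each Mg atom requires 2 electrons, so n(e⁻) = 2 × 6.253 = 12.51 mol.
Q = n(e⁻)·F = 12.51 × 96500 = 1207000 C.
t = Q/I = 1207000 / 0.9770 A = 1235000 s = 343 h.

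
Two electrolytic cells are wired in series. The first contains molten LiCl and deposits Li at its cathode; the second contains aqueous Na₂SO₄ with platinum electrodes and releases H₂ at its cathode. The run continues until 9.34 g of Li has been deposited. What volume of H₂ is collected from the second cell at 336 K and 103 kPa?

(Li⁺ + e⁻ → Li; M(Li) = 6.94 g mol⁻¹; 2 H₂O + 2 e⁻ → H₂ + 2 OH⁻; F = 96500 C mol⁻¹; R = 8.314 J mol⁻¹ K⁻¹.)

n(Li) = 9.34 / 6.94 = 1.346 mol, so n(e⁻) = 1 × 1.346 = 1.346 mol.
The cells are in series, so the same 1.346 mol of electrons passes through the second cell.
2 H₂O + 2 e⁻ → H₂ + 2 OH⁻ — 2 mol e⁻ per mol H₂, so n(H₂) = 1.346/2 = 0.6729 mol.
V = nRT/P = (0.6729 × 8.314 × 336) / (103 × 10³) = 0.0183 m³ = 18.3 L.

18.3 L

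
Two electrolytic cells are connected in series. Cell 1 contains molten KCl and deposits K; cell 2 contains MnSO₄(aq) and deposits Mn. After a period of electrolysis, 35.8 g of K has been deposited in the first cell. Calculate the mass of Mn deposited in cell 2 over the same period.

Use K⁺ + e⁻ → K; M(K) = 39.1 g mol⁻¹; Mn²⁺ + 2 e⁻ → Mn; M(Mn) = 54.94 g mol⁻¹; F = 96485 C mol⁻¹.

n(K) = 35.8 / 39.1 = 0.9156 mol.
Since K⁺ + e⁻ → K, n(e⁻) passed = 1 × 0.9156 = 0.9156 mol.
Cells in series carry the same charge, so the same 0.9156 mol of electrons passes through cell 2.
Mn²⁺ + 2 e⁻ → Mn, so n(Mn) = 0.9156 / 2 = 0.4578 mol.
m(Mn) = 0.4578 × 54.94 = 25.2 g.

25.2 g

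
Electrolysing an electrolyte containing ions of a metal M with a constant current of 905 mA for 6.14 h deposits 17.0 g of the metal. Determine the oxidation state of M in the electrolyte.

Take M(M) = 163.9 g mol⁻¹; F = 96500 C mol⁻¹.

+2

Q = I·t = 0.9050 A × 22104 s = 20000 C, so n(e⁻) = 20000/96500 = 0.2073 mol.
n(M) deposited = 17.0 / 163.9 = 0.1037 mol.
Electrons per atom = n(e⁻)/n(M) = 0.2073 / 0.1037 = 2.00 ≈ 2, so the ion is M²⁺.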